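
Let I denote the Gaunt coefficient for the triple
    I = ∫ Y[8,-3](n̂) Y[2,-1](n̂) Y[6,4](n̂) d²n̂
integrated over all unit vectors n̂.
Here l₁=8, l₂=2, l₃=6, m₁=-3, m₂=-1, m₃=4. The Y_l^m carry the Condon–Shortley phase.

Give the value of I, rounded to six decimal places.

Rules hold: Σm=0, L=16 even, 6≤6≤10.
N = 17·5·13 = 1105
Δ = 4!·12!·0!/17! = 1/30940
Racah Σ t=2..2: t=2:+1/2073600 = 1/2073600
⇒ 3j(8 2 6; 0 0 0)² = 28/1105, sgn +1
Racah Σ t=1..1: t=1:−1/43545600 = -1/43545600
⇒ 3j(8 2 6; -3 -1 4)² = 11/3094, sgn -1
4πI² = N·(3j₀)²·(3jₘ)² = 22/221
I = -1·√(0.0995475/4π) = -0.08900415

-0.089004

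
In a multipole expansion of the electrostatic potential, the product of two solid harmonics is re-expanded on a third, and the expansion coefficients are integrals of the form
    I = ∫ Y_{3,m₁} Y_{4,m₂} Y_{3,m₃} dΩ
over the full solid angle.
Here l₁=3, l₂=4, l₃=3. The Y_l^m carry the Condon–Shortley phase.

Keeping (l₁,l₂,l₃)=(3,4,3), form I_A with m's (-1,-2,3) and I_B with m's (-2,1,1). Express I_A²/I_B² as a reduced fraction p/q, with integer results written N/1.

27/16

l's match ⇒ only the (l;m) 3-j factors differ between A and B.
A: triangle coeff Δ(3,4,3) = 1/34650; Σ_t [2,2]: t=2:+1/192 = 1/192; (3j)²=3/77 [(3 4 3; -1 -2 3)], sign=+1
B: triangle coeff Δ(3,4,3) = 1/34650; Σ_t [3,4]: t=3:−1/48 t=4:+1/144 = -1/72; (3j)²=16/693 [(3 4 3; -2 1 1)], sign=-1
I_A²/I_B² = (3/77)/(16/693) = 27/16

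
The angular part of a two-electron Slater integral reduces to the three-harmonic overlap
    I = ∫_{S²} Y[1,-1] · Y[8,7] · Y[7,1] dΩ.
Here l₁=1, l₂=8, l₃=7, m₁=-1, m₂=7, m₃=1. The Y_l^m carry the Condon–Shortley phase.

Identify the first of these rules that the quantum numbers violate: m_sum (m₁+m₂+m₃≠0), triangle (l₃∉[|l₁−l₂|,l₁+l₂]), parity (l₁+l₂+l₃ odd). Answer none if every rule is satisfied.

azimuthal sum: -1 + 7 + 1 = 7  ✗
7 ≤ 7 ≤ 9 (triangle on l)
L = 1 + 8 + 7 = 16 (even)

m_sum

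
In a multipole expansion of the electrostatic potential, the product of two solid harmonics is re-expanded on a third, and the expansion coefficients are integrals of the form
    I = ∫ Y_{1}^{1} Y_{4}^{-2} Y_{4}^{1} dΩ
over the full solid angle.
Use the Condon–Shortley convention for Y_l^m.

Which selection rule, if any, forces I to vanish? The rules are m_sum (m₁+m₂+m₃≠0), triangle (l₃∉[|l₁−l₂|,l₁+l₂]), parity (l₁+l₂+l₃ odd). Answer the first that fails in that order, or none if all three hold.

parity

azimuthal sum: 1 − 2 + 1 = 0  ✓
3 ≤ 4 ≤ 5 (triangle on l)  ✓
L = 1 + 4 + 4 = 9 (odd)  ✗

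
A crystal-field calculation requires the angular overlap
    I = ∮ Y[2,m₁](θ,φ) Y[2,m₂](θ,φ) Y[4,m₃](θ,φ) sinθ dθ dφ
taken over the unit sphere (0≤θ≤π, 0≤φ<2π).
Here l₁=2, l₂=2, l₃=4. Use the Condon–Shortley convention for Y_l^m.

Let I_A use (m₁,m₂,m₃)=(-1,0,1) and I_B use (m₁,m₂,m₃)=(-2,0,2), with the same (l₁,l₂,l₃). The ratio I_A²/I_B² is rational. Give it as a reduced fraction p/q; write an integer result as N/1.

2/1

l's match ⇒ only the (l;m) 3-j factors differ between A and B.
A: triangle coeff Δ(2,2,4) = 1/630; Σ_t [0,0]: t=0:+1/24 = 1/24; (3j)²=1/21 [(2 2 4; -1 0 1)], sign=-1
B: triangle coeff Δ(2,2,4) = 1/630; Σ_t [0,0]: t=0:+1/96 = 1/96; (3j)²=1/42 [(2 2 4; -2 0 2)], sign=+1
I_A²/I_B² = (1/21)/(1/42) = 2/1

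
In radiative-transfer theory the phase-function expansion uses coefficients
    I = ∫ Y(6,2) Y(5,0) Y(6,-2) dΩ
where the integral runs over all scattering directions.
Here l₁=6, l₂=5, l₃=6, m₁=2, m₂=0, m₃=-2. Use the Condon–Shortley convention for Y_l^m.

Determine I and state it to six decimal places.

L=17 odd ⇒ parity kills the (l;000) factor ⇒ I = 0

0.000000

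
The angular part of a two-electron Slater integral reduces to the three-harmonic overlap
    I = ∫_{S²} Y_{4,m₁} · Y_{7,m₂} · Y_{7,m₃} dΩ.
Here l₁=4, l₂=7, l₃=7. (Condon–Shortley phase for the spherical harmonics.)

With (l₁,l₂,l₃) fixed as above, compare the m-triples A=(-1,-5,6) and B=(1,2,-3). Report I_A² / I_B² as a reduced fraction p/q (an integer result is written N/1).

6292/15625

Same 4,7,7: normalisation and zero-m 3j drop out of the ratio.
A: Δ: 4! 4! 10! / 19! → 1/58198140; sum: t=1:−1/52254720 t=2:+1/87091200 = -1/130636800; 3j²(4 7 7; -1 -5 6) = Δ·Π!·Σ² = 88/20349  (sign +1)
B: Δ: 4! 4! 10! / 19! → 1/58198140; sum: t=0:+1/52254720 t=1:−1/1935360 t=2:+1/725760 t=3:−1/2488320 = 5/10450944; 3j²(4 7 7; 1 2 -3) = Δ·Π!·Σ² = 31250/2909907  (sign +1)
I_A²/I_B² = (88/20349)/(31250/2909907) = 6292/15625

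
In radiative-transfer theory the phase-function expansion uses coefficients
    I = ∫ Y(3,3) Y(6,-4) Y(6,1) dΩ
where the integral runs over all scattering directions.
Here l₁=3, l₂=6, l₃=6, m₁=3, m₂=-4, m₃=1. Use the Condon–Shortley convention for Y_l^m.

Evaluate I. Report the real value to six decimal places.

0.000000

Σlᵢ=15 odd — θ-integrand is odd under cosθ→−cosθ; I=0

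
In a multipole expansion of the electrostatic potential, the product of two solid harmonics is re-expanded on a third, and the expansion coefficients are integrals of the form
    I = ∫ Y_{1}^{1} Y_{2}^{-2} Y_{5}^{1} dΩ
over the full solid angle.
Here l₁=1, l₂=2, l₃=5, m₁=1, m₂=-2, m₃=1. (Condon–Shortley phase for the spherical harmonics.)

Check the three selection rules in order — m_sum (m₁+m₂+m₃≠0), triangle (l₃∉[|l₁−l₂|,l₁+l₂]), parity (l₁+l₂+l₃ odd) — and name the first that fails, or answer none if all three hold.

m₁+m₂+m₃ = 1 − 2 + 1 = 0  ✓
triangle: |1−2|=1 ≤ l₃=5 ≤ 1+2=3  ✗
parity: l₁+l₂+l₃ = 8 is even

triangle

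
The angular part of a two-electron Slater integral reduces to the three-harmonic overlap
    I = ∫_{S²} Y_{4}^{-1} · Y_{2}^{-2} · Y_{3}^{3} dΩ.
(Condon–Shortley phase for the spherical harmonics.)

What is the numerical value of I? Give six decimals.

L=9 odd ⇒ parity kills the (l;000) factor ⇒ I = 0

0.000000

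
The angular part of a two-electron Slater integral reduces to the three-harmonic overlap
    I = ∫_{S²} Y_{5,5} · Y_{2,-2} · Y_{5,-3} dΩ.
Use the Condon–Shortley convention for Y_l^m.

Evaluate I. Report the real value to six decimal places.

0.088588

Checks pass: Σm=0; 12 even; l₃=5∈[3,7].
(2·5+1)(2·2+1)(2·5+1) = 605
Δ: 2! 8! 2! / 13! → 1/38610
sum: t=0:+1/2880 t=1:−1/576 t=2:+1/2880 = -1/960
3j²(5 2 5; 0 0 0) = Δ·Π!·Σ² = 10/429  (sign +1)
sum: t=0:+1/161280 = 1/161280
3j²(5 2 5; 5 -2 -3) = Δ·Π!·Σ² = 1/143  (sign +1)
combine: 4πI² = 605·10/429·1/143 = 50/507
take √, sign +1: I = 0.08858824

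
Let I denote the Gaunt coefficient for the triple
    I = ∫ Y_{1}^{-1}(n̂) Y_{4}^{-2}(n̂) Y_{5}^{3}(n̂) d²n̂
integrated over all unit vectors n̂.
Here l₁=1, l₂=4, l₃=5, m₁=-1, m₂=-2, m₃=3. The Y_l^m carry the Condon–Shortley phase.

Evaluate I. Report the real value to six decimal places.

-0.259847

m-sum 0 ✓  L=10 even ✓  3≤5≤5 ✓
Π(2lᵢ+1) = 3×9×11 = 297
triangle coeff Δ(1,4,5) = 1/495
Σ_t [0,0]: t=0:+1/576 = 1/576
(3j)²=5/99 [(1 4 5; 0 0 0)], sign=-1
Σ_t [0,0]: t=0:+1/2880 = 1/2880
(3j)²=28/495 [(1 4 5; -1 -2 3)], sign=+1
⇒ 4πI² = 28/33
I = (-1)√(28/33/(4π)) = -0.25984664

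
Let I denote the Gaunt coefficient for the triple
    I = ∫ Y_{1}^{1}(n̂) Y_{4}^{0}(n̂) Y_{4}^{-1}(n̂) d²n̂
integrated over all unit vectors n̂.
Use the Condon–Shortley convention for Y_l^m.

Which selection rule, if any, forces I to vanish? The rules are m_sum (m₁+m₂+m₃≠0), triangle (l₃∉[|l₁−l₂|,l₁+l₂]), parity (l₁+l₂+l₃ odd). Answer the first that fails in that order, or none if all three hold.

parity

m₁+m₂+m₃ = 1 + 0 − 1 = 0  ✓
triangle: |1−4|=3 ≤ l₃=4 ≤ 1+4=5  ✓
parity: l₁+l₂+l₃ = 9 is odd  ✗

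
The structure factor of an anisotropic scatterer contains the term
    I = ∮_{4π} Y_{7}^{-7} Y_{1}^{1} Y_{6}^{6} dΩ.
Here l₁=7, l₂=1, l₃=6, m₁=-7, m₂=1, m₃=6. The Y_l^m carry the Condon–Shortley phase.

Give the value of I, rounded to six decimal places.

Checks pass: Σm=0; 14 even; l₃=6∈[6,8].
(2·7+1)(2·1+1)(2·6+1) = 585
Δ: 2! 12! 0! / 15! → 1/1365
sum: t=1:−1/518400 = -1/518400
3j²(7 1 6; 0 0 0) = Δ·Π!·Σ² = 7/195  (sign -1)
sum: t=2:+1/958003200 = 1/958003200
3j²(7 1 6; -7 1 6) = Δ·Π!·Σ² = 1/15  (sign +1)
combine: 4πI² = 585·7/195·1/15 = 7/5
take √, sign -1: I = -0.33377906

-0.333779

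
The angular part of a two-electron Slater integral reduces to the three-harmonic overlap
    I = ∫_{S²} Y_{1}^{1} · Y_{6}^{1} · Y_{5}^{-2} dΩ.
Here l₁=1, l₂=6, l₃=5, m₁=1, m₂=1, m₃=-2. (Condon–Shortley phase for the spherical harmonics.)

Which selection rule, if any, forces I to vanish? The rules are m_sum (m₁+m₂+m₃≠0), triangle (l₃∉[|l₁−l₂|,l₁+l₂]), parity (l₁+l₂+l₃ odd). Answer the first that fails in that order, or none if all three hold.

Σmᵢ = 0  ✓
l₃∈[|l₁−l₂|,l₁+l₂]=[5,7], have l₃=5  ✓
Σlᵢ = 12 ⇒ even  ✓

none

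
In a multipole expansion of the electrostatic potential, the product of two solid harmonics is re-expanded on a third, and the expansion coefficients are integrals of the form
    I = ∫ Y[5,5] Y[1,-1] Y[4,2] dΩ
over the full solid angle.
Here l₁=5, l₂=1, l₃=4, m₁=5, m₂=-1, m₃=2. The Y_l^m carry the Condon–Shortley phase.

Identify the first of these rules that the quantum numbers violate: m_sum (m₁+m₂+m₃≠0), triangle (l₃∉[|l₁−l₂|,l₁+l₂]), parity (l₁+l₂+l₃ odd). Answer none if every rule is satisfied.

m₁+m₂+m₃ = 5 − 1 + 2 = 6  ✗
triangle: |5−1|=4 ≤ l₃=4 ≤ 5+1=6
parity: l₁+l₂+l₃ = 10 is even

m_sum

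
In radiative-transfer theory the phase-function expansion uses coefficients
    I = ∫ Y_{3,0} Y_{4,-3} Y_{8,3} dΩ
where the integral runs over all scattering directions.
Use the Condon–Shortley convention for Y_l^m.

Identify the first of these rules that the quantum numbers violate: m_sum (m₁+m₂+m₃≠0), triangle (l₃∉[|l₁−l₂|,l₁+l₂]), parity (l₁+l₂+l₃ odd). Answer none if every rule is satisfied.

m₁+m₂+m₃ = 0 − 3 + 3 = 0  ✓
triangle: |3−4|=1 ≤ l₃=8 ≤ 3+4=7  ✗
parity: l₁+l₂+l₃ = 15 is odd

triangle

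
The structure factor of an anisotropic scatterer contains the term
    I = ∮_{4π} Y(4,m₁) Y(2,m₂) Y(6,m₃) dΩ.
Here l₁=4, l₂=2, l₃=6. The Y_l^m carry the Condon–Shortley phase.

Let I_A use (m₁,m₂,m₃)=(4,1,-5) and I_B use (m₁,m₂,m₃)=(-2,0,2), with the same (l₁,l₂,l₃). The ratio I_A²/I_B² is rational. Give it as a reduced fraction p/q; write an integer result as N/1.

Same 4,2,6: normalisation and zero-m 3j drop out of the ratio.
A: Δ: 0! 8! 4! / 13! → 1/6435; sum: t=0:+1/241920 = 1/241920; 3j²(4 2 6; 4 1 -5) = Δ·Π!·Σ² = 1/39  (sign -1)
B: Δ: 0! 8! 4! / 13! → 1/6435; sum: t=0:+1/5760 = 1/5760; 3j²(4 2 6; -2 0 2) = Δ·Π!·Σ² = 56/2145  (sign +1)
I_A²/I_B² = (1/39)/(56/2145) = 55/56

55/56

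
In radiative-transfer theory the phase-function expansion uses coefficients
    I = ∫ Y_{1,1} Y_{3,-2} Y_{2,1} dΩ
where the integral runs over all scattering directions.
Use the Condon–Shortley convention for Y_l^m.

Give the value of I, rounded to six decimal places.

0.261169

m-sum 0 ✓  L=6 even ✓  2≤2≤4 ✓
Π(2lᵢ+1) = 3×7×5 = 105
triangle coeff Δ(1,3,2) = 1/105
Σ_t [1,1]: t=1:−1/4 = -1/4
(3j)²=3/35 [(1 3 2; 0 0 0)], sign=-1
Σ_t [0,0]: t=0:+1/12 = 1/12
(3j)²=2/21 [(1 3 2; 1 -2 1)], sign=-1
⇒ 4πI² = 6/7
I = (+1)√(6/7/(4π)) = 0.26116903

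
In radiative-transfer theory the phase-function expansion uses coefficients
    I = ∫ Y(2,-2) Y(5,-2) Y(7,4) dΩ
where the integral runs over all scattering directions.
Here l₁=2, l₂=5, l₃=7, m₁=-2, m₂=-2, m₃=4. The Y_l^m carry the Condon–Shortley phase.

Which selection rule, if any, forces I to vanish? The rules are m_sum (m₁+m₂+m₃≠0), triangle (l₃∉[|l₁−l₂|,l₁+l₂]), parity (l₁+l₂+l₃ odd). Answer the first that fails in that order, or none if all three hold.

azimuthal sum: -2 − 2 + 4 = 0  ✓
3 ≤ 7 ≤ 7 (triangle on l)  ✓
L = 2 + 5 + 7 = 14 (even)  ✓

none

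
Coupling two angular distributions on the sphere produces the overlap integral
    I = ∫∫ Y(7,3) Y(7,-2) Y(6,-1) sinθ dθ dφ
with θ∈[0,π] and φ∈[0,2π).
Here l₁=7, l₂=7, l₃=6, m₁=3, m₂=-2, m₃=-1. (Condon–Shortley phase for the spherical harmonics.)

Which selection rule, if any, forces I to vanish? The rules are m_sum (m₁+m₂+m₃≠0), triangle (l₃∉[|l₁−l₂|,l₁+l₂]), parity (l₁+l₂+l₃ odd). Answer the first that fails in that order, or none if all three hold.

none

Σmᵢ = 0  ✓
l₃∈[|l₁−l₂|,l₁+l₂]=[0,14], have l₃=6  ✓
Σlᵢ = 20 ⇒ even  ✓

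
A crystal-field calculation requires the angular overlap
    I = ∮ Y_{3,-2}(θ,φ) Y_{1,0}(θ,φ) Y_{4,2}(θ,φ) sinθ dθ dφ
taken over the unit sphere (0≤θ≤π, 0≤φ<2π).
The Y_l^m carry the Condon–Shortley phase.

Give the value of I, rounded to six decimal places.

0.213244

Checks pass: Σm=0; 8 even; l₃=4∈[2,4].
(2·3+1)(2·1+1)(2·4+1) = 189
Δ: 0! 6! 2! / 9! → 1/252
sum: t=0:+1/36 = 1/36
3j²(3 1 4; 0 0 0) = Δ·Π!·Σ² = 4/63  (sign +1)
sum: t=0:+1/120 = 1/120
3j²(3 1 4; -2 0 2) = Δ·Π!·Σ² = 1/21  (sign +1)
combine: 4πI² = 189·4/63·1/21 = 4/7
take √, sign +1: I = 0.21324362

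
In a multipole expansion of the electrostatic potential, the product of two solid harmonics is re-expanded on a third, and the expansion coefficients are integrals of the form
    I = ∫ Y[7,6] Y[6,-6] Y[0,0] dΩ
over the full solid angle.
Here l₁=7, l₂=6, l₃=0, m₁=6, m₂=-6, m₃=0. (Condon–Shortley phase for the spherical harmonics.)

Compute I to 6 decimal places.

0.000000

l₃=0 ∉ [1,13] — triangle fails ⇒ I = 0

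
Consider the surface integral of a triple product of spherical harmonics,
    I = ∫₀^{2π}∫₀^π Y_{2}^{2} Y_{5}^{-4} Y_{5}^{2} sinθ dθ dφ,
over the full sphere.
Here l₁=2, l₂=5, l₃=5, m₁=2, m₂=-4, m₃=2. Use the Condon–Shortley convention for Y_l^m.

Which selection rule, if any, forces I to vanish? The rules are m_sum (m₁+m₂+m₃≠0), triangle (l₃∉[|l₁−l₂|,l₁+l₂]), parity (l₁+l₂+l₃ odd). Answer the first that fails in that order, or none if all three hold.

none

azimuthal sum: 2 − 4 + 2 = 0  ✓
3 ≤ 5 ≤ 7 (triangle on l)  ✓
L = 2 + 5 + 5 = 12 (even)  ✓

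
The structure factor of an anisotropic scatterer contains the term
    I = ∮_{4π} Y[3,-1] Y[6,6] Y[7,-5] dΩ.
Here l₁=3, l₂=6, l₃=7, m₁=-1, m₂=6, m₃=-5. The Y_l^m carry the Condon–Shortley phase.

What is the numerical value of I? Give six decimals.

m-sum 0 ✓  L=16 even ✓  3≤7≤9 ✓
Π(2lᵢ+1) = 7×13×15 = 1365
triangle coeff Δ(3,6,7) = 1/2042040
Σ_t [0,2]: t=0:+1/207360 t=1:−1/57600 t=2:+1/207360 = -1/129600
(3j)²=168/12155 [(3 6 7; 0 0 0)], sign=+1
Σ_t [2,2]: t=2:+1/29030400 = 1/29030400
(3j)²=99/7735 [(3 6 7; -1 6 -5)], sign=+1
⇒ 4πI² = 4536/18785
I = (+1)√(4536/18785/(4π)) = 0.13862003

0.138620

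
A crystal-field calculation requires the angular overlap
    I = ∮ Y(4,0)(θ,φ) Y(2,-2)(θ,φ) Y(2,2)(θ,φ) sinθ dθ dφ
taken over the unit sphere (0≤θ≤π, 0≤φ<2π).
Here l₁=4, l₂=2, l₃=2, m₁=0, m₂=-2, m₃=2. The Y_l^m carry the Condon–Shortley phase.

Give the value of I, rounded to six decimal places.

0.040299

Checks pass: Σm=0; 8 even; l₃=2∈[2,6].
(2·4+1)(2·2+1)(2·2+1) = 225
Δ: 4! 4! 0! / 9! → 1/630
sum: t=2:+1/16 = 1/16
3j²(4 2 2; 0 0 0) = Δ·Π!·Σ² = 2/35  (sign +1)
sum: t=0:+1/576 = 1/576
3j²(4 2 2; 0 -2 2) = Δ·Π!·Σ² = 1/630  (sign +1)
combine: 4πI² = 225·2/35·1/630 = 1/49
take √, sign +1: I = 0.04029926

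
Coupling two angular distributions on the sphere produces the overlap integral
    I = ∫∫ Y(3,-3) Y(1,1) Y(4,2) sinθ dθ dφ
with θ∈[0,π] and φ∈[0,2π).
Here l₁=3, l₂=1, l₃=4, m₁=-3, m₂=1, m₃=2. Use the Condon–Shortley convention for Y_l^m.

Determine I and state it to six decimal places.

Rules hold: Σm=0, L=8 even, 2≤4≤4.
N = 7·3·9 = 189
Δ = 0!·6!·2!/9! = 1/252
Racah Σ t=0..0: t=0:+1/36 = 1/36
⇒ 3j(3 1 4; 0 0 0)² = 4/63, sgn +1
Racah Σ t=0..0: t=0:+1/1440 = 1/1440
⇒ 3j(3 1 4; -3 1 2)² = 1/252, sgn +1
4πI² = N·(3j₀)²·(3jₘ)² = 1/21
I = +1·√(0.047619/4π) = 0.06155813

0.061558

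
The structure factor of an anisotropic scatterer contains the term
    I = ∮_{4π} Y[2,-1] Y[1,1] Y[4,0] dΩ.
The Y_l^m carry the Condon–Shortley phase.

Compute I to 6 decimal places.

0.000000

l₃=4 ∉ [1,3] — triangle fails ⇒ I = 0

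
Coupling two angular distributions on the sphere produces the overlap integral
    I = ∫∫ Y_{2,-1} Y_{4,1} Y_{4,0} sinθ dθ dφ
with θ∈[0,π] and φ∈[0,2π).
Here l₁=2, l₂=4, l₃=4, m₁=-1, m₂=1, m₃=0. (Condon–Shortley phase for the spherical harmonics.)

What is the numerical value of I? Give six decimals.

-0.044869

Rules hold: Σm=0, L=10 even, 2≤4≤6.
N = 5·9·9 = 405
Δ = 2!·2!·6!/11! = 1/13860
Racah Σ t=0..2: t=0:+1/192 t=1:−1/36 t=2:+1/192 = -5/288
⇒ 3j(2 4 4; 0 0 0)² = 20/693, sgn -1
Racah Σ t=1..2: t=1:−1/96 t=2:+1/72 = 1/288
⇒ 3j(2 4 4; -1 1 0)² = 1/462, sgn +1
4πI² = N·(3j₀)²·(3jₘ)² = 150/5929
I = -1·√(0.0252994/4π) = -0.04486937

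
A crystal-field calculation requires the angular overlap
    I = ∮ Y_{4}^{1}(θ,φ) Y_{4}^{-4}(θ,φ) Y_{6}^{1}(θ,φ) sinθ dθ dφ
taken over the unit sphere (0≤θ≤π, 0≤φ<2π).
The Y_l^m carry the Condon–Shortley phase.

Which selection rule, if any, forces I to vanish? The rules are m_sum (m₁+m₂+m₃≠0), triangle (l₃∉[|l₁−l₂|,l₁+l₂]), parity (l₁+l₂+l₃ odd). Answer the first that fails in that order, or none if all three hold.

azimuthal sum: 1 − 4 + 1 = -2  ✗
0 ≤ 6 ≤ 8 (triangle on l)
L = 4 + 4 + 6 = 14 (even)

m_sum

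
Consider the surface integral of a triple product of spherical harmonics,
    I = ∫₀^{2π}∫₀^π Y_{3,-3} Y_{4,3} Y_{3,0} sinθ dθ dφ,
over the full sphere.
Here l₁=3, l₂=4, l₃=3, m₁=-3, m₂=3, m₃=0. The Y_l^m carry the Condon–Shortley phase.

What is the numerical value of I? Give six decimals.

Rules hold: Σm=0, L=10 even, 1≤3≤7.
N = 7·9·7 = 441
Δ = 4!·2!·4!/11! = 1/34650
Racah Σ t=1..3: t=1:−1/72 t=2:+1/16 t=3:−1/72 = 5/144
⇒ 3j(3 4 3; 0 0 0)² = 2/77, sgn -1
Racah Σ t=4..4: t=4:+1/288 = 1/288
⇒ 3j(3 4 3; -3 3 0)² = 1/22, sgn -1
4πI² = N·(3j₀)²·(3jₘ)² = 63/121
I = +1·√(0.520661/4π) = 0.20355073

0.203551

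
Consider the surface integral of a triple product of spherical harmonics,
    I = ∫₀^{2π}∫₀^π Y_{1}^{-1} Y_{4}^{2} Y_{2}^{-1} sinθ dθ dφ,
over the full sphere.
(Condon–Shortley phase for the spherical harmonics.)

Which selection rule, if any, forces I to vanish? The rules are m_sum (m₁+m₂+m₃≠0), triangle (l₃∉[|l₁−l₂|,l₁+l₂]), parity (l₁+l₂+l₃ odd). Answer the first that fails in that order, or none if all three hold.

triangle

m₁+m₂+m₃ = -1 + 2 − 1 = 0  ✓
triangle: |1−4|=3 ≤ l₃=2 ≤ 1+4=5  ✗
parity: l₁+l₂+l₃ = 7 is odd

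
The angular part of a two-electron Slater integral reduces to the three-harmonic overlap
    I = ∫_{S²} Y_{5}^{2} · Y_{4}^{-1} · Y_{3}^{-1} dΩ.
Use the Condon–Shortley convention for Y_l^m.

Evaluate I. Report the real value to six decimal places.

Rules hold: Σm=0, L=12 even, 1≤3≤9.
N = 11·9·7 = 693
Δ = 6!·4!·2!/13! = 1/180180
Racah Σ t=2..4: t=2:+1/576 t=3:−1/144 t=4:+1/576 = -1/288
⇒ 3j(5 4 3; 0 0 0)² = 20/1001, sgn +1
Racah Σ t=1..3: t=1:−1/960 t=2:+1/288 t=3:−1/1728 = 1/540
⇒ 3j(5 4 3; 2 -1 -1)² = 128/6435, sgn +1
4πI² = N·(3j₀)²·(3jₘ)² = 512/1859
I = +1·√(0.275417/4π) = 0.14804384

0.148044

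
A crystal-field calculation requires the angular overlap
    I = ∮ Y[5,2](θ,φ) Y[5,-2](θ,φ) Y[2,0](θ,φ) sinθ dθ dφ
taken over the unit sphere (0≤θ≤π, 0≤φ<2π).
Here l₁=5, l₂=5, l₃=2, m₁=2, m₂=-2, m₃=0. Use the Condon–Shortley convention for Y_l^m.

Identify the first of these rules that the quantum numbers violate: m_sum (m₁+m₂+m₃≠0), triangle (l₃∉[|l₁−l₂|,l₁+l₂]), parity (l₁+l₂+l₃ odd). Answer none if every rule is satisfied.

azimuthal sum: 2 − 2 + 0 = 0  ✓
0 ≤ 2 ≤ 10 (triangle on l)  ✓
L = 5 + 5 + 2 = 12 (even)  ✓

none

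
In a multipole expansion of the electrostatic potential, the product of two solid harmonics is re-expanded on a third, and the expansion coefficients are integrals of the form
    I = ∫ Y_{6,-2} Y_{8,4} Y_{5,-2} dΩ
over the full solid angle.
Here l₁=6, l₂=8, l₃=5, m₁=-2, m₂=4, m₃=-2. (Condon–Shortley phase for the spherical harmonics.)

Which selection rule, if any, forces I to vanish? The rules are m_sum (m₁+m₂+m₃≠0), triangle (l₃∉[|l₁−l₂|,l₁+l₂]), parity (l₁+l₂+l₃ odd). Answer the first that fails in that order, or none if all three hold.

parity

azimuthal sum: -2 + 4 − 2 = 0  ✓
2 ≤ 5 ≤ 14 (triangle on l)  ✓
L = 6 + 8 + 5 = 19 (odd)  ✗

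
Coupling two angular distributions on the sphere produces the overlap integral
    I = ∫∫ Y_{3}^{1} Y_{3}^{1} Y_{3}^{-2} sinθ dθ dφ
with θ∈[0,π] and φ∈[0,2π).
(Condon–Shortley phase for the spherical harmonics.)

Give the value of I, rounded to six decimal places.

0.000000

l₁+l₂+l₃=9 is odd: 3j(l;000)=0 ⇒ I=0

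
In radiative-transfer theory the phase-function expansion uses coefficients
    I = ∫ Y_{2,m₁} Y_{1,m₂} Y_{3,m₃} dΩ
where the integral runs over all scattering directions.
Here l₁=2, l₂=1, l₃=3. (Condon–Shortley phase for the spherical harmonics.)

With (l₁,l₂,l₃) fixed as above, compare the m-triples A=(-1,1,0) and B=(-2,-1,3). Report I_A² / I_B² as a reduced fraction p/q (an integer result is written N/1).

1/5

Same 2,1,3: normalisation and zero-m 3j drop out of the ratio.
A: Δ: 0! 4! 2! / 7! → 1/105; sum: t=0:+1/12 = 1/12; 3j²(2 1 3; -1 1 0) = Δ·Π!·Σ² = 1/35  (sign -1)
B: Δ: 0! 4! 2! / 7! → 1/105; sum: t=0:+1/48 = 1/48; 3j²(2 1 3; -2 -1 3) = Δ·Π!·Σ² = 1/7  (sign +1)
I_A²/I_B² = (1/35)/(1/7) = 1/5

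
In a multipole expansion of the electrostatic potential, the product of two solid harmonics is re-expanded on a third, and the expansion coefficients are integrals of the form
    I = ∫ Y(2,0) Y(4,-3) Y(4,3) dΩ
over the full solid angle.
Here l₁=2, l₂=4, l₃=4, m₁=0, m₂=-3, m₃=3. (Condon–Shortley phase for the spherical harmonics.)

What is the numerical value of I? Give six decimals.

0.057344

Rules hold: Σm=0, L=10 even, 2≤4≤6.
N = 5·9·9 = 405
Δ = 2!·2!·6!/11! = 1/13860
Racah Σ t=0..2: t=0:+1/192 t=1:−1/36 t=2:+1/192 = -5/288
⇒ 3j(2 4 4; 0 0 0)² = 20/693, sgn -1
Racah Σ t=0..1: t=0:+1/480 t=1:−1/720 = 1/1440
⇒ 3j(2 4 4; 0 -3 3)² = 7/1980, sgn -1
4πI² = N·(3j₀)²·(3jₘ)² = 5/121
I = +1·√(0.0413223/4π) = 0.05734392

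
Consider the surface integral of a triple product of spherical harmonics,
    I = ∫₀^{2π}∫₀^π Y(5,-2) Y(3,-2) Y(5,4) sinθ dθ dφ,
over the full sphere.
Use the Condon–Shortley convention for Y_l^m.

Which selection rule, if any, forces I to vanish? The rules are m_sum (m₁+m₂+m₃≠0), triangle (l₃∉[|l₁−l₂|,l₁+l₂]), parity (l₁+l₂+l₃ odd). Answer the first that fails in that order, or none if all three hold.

parity

azimuthal sum: -2 − 2 + 4 = 0  ✓
2 ≤ 5 ≤ 8 (triangle on l)  ✓
L = 5 + 3 + 5 = 13 (odd)  ✗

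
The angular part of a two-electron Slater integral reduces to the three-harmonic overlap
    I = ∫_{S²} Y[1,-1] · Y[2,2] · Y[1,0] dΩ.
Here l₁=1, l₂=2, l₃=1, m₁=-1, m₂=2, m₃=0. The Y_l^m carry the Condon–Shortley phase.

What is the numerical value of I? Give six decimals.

Σmᵢ = 1 ≠ 0, so the φ-integral vanishes; I = 0

0.000000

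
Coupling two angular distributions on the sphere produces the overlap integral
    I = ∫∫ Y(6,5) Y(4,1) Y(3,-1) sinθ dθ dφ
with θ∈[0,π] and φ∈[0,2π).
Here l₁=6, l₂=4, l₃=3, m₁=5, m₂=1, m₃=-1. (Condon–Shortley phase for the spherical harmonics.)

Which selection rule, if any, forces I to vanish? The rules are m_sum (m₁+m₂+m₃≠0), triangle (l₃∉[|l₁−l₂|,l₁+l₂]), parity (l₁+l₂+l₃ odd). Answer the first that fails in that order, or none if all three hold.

m_sum

m₁+m₂+m₃ = 5 + 1 − 1 = 5  ✗
triangle: |6−4|=2 ≤ l₃=3 ≤ 6+4=10
parity: l₁+l₂+l₃ = 13 is odd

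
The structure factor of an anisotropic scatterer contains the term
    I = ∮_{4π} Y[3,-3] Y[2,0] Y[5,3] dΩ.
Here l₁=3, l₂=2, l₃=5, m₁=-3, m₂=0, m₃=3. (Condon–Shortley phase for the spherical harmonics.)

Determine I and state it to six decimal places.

-0.126792

Rules hold: Σm=0, L=10 even, 1≤5≤5.
N = 7·5·11 = 385
Δ = 0!·6!·4!/11! = 1/2310
Racah Σ t=0..0: t=0:+1/144 = 1/144
⇒ 3j(3 2 5; 0 0 0)² = 10/231, sgn -1
Racah Σ t=0..0: t=0:+1/2880 = 1/2880
⇒ 3j(3 2 5; -3 0 3)² = 2/165, sgn +1
4πI² = N·(3j₀)²·(3jₘ)² = 20/99
I = -1·√(0.20202/4π) = -0.12679218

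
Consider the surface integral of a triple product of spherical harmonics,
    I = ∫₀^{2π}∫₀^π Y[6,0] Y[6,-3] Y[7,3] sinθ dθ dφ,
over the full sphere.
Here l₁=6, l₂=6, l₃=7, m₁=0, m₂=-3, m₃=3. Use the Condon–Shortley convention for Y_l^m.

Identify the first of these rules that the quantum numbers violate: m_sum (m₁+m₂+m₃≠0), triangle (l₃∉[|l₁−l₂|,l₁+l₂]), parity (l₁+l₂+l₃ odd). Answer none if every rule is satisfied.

azimuthal sum: 0 − 3 + 3 = 0  ✓
0 ≤ 7 ≤ 12 (triangle on l)  ✓
L = 6 + 6 + 7 = 19 (odd)  ✗

parity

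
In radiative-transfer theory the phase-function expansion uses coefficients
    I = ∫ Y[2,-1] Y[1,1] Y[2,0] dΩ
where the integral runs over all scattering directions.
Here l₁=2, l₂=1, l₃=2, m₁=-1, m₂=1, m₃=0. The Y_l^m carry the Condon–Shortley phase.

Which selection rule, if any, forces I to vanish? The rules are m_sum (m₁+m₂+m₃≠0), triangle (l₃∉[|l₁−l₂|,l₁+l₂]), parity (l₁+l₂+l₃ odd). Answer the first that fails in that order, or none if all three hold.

parity

azimuthal sum: -1 + 1 + 0 = 0  ✓
1 ≤ 2 ≤ 3 (triangle on l)  ✓
L = 2 + 1 + 2 = 5 (odd)  ✗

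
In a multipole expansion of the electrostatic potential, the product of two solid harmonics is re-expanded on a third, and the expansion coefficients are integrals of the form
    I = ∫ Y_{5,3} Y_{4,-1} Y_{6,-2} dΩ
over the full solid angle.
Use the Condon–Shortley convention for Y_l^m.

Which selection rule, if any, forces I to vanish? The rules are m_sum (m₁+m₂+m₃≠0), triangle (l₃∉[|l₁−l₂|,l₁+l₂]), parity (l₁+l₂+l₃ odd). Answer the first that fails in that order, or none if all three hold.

parity

Σmᵢ = 0  ✓
l₃∈[|l₁−l₂|,l₁+l₂]=[1,9], have l₃=6  ✓
Σlᵢ = 15 ⇒ odd  ✗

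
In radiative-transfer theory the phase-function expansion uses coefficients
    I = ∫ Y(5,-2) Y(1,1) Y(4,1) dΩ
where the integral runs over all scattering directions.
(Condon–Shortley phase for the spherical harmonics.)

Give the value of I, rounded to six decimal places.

0.225034

Rules hold: Σm=0, L=10 even, 4≤4≤6.
N = 11·3·9 = 297
Δ = 2!·8!·0!/11! = 1/495
Racah Σ t=1..1: t=1:−1/576 = -1/576
⇒ 3j(5 1 4; 0 0 0)² = 5/99, sgn -1
Racah Σ t=2..2: t=2:+1/1440 = 1/1440
⇒ 3j(5 1 4; -2 1 1)² = 7/165, sgn -1
4πI² = N·(3j₀)²·(3jₘ)² = 7/11
I = +1·√(0.636364/4π) = 0.22503380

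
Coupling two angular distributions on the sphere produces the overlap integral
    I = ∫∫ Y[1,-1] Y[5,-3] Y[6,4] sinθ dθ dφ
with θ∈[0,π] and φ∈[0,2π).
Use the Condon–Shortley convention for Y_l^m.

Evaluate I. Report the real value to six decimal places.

0.274090

Rules hold: Σm=0, L=12 even, 4≤6≤6.
N = 3·11·13 = 429
Δ = 0!·2!·10!/13! = 1/858
Racah Σ t=0..0: t=0:+1/14400 = 1/14400
⇒ 3j(1 5 6; 0 0 0)² = 6/143, sgn +1
Racah Σ t=0..0: t=0:+1/161280 = 1/161280
⇒ 3j(1 5 6; -1 -3 4)² = 15/286, sgn +1
4πI² = N·(3j₀)²·(3jₘ)² = 135/143
I = +1·√(0.944056/4π) = 0.27409047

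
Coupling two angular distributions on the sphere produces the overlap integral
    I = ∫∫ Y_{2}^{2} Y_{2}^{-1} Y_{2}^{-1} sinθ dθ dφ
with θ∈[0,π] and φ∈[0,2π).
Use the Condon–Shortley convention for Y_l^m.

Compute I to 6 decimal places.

0.220728

Checks pass: Σm=0; 6 even; l₃=2∈[0,4].
(2·2+1)(2·2+1)(2·2+1) = 125
Δ: 2! 2! 2! / 7! → 1/630
sum: t=0:+1/8 t=1:−1/1 t=2:+1/8 = -3/4
3j²(2 2 2; 0 0 0) = Δ·Π!·Σ² = 2/35  (sign -1)
sum: t=0:+1/4 = 1/4
3j²(2 2 2; 2 -1 -1) = Δ·Π!·Σ² = 3/35  (sign -1)
combine: 4πI² = 125·2/35·3/35 = 30/49
take √, sign +1: I = 0.22072812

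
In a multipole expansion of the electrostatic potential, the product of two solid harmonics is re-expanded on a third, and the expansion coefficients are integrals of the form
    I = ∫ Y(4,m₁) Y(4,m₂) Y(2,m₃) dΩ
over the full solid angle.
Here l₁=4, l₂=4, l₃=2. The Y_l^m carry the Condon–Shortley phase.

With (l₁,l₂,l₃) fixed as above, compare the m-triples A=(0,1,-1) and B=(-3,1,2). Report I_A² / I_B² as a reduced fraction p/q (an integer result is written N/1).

5/63

Same 4,4,2: normalisation and zero-m 3j drop out of the ratio.
A: Δ: 6! 2! 2! / 11! → 1/13860; sum: t=3:−1/72 t=4:+1/96 = -1/288; 3j²(4 4 2; 0 1 -1) = Δ·Π!·Σ² = 1/462  (sign +1)
B: Δ: 6! 2! 2! / 11! → 1/13860; sum: t=5:−1/480 = -1/480; 3j²(4 4 2; -3 1 2) = Δ·Π!·Σ² = 3/110  (sign -1)
I_A²/I_B² = (1/462)/(3/110) = 5/63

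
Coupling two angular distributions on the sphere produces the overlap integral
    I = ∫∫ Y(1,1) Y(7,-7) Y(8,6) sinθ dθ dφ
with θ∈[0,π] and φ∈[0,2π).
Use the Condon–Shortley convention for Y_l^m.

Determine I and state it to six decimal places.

Rules hold: Σm=0, L=16 even, 6≤8≤8.
N = 3·15·17 = 765
Δ = 0!·2!·14!/17! = 1/2040
Racah Σ t=0..0: t=0:+1/25401600 = 1/25401600
⇒ 3j(1 7 8; 0 0 0)² = 8/255, sgn +1
Racah Σ t=0..0: t=0:+1/174356582400 = 1/174356582400
⇒ 3j(1 7 8; 1 -7 6)² = 1/2040, sgn +1
4πI² = N·(3j₀)²·(3jₘ)² = 1/85
I = +1·√(0.0117647/4π) = 0.03059748

0.030597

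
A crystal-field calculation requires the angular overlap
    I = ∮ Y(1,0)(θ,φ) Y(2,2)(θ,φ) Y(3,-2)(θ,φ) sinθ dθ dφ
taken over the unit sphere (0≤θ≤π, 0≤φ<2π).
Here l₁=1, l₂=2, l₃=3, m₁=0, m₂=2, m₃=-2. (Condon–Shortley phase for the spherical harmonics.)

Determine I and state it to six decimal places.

0.184674

Rules hold: Σm=0, L=6 even, 1≤3≤3.
N = 3·5·7 = 105
Δ = 0!·2!·4!/7! = 1/105
Racah Σ t=0..0: t=0:+1/4 = 1/4
⇒ 3j(1 2 3; 0 0 0)² = 3/35, sgn -1
Racah Σ t=0..0: t=0:+1/24 = 1/24
⇒ 3j(1 2 3; 0 2 -2)² = 1/21, sgn -1
4πI² = N·(3j₀)²·(3jₘ)² = 3/7
I = +1·√(0.428571/4π) = 0.18467439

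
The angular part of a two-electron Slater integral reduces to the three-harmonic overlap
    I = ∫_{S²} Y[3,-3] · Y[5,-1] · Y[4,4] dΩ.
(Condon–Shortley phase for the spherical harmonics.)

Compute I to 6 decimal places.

Checks pass: Σm=0; 12 even; l₃=4∈[2,8].
(2·3+1)(2·5+1)(2·4+1) = 693
Δ: 4! 2! 6! / 13! → 1/180180
sum: t=1:−1/576 t=2:+1/144 t=3:−1/576 = 1/288
3j²(3 5 4; 0 0 0) = Δ·Π!·Σ² = 20/1001  (sign +1)
sum: t=4:+1/34560 = 1/34560
3j²(3 5 4; -3 -1 4) = Δ·Π!·Σ² = 1/429  (sign +1)
combine: 4πI² = 693·20/1001·1/429 = 60/1859
take √, sign +1: I = 0.05067935

0.050679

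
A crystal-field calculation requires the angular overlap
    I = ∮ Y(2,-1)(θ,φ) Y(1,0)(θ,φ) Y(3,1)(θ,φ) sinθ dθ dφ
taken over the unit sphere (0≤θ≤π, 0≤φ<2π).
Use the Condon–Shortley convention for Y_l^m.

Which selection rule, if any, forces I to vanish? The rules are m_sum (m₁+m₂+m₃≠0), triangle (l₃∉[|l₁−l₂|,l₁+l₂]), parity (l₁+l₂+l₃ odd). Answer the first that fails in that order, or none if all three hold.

none

azimuthal sum: -1 + 0 + 1 = 0  ✓
1 ≤ 3 ≤ 3 (triangle on l)  ✓
L = 2 + 1 + 3 = 6 (even)  ✓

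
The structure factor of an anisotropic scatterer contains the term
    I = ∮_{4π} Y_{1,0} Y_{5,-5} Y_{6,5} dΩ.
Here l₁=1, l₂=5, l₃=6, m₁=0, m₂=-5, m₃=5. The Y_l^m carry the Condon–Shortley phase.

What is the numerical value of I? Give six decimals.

m-sum 0 ✓  L=12 even ✓  4≤6≤6 ✓
Π(2lᵢ+1) = 3×11×13 = 429
triangle coeff Δ(1,5,6) = 1/858
Σ_t [0,0]: t=0:+1/14400 = 1/14400
(3j)²=6/143 [(1 5 6; 0 0 0)], sign=+1
Σ_t [0,0]: t=0:+1/3628800 = 1/3628800
(3j)²=1/78 [(1 5 6; 0 -5 5)], sign=-1
⇒ 4πI² = 3/13
I = (-1)√(3/13/(4π)) = -0.13551395

-0.135514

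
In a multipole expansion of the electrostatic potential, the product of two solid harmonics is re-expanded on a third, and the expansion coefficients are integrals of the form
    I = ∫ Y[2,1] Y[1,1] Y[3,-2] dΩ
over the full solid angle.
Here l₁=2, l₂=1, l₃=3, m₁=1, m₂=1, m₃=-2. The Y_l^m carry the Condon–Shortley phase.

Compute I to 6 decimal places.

Rules hold: Σm=0, L=6 even, 1≤3≤3.
N = 5·3·7 = 105
Δ = 0!·4!·2!/7! = 1/105
Racah Σ t=0..0: t=0:+1/4 = 1/4
⇒ 3j(2 1 3; 0 0 0)² = 3/35, sgn -1
Racah Σ t=0..0: t=0:+1/12 = 1/12
⇒ 3j(2 1 3; 1 1 -2)² = 2/21, sgn -1
4πI² = N·(3j₀)²·(3jₘ)² = 6/7
I = +1·√(0.857143/4π) = 0.26116903

0.261169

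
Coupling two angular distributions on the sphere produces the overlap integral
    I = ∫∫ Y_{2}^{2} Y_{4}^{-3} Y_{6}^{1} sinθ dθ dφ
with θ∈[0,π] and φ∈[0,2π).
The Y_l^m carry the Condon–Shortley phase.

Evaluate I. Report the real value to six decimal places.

Checks pass: Σm=0; 12 even; l₃=6∈[2,6].
(2·2+1)(2·4+1)(2·6+1) = 585
Δ: 0! 4! 8! / 13! → 1/6435
sum: t=0:+1/2304 = 1/2304
3j²(2 4 6; 0 0 0) = Δ·Π!·Σ² = 5/143  (sign +1)
sum: t=0:+1/120960 = 1/120960
3j²(2 4 6; 2 -3 1) = Δ·Π!·Σ² = 1/1287  (sign -1)
combine: 4πI² = 585·5/143·1/1287 = 25/1573
take √, sign -1: I = -0.03556319

-0.035563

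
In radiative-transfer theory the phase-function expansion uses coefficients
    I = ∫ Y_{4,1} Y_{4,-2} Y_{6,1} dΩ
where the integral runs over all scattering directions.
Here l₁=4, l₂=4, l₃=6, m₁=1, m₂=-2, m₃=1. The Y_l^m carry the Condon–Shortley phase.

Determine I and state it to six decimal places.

0.097783

Checks pass: Σm=0; 14 even; l₃=6∈[0,8].
(2·4+1)(2·4+1)(2·6+1) = 1053
Δ: 2! 6! 6! / 15! → 1/1261260
sum: t=0:+1/4608 t=1:−1/1296 t=2:+1/4608 = -7/20736
3j²(4 4 6; 0 0 0) = Δ·Π!·Σ² = 20/1287  (sign -1)
sum: t=0:+1/3456 t=1:−1/5760 t=2:+1/172800 = 7/57600
3j²(4 4 6; 1 -2 1) = Δ·Π!·Σ² = 21/2860  (sign -1)
combine: 4πI² = 1053·20/1287·21/2860 = 189/1573
take √, sign +1: I = 0.09778261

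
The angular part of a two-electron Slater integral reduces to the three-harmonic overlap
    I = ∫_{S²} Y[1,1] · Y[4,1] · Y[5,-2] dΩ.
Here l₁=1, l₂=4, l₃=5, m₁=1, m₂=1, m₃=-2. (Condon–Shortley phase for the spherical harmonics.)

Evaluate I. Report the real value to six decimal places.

m-sum 0 ✓  L=10 even ✓  3≤5≤5 ✓
Π(2lᵢ+1) = 3×9×11 = 297
triangle coeff Δ(1,4,5) = 1/495
Σ_t [0,0]: t=0:+1/576 = 1/576
(3j)²=5/99 [(1 4 5; 0 0 0)], sign=-1
Σ_t [0,0]: t=0:+1/1440 = 1/1440
(3j)²=7/165 [(1 4 5; 1 1 -2)], sign=-1
⇒ 4πI² = 7/11
I = (+1)√(7/11/(4π)) = 0.22503380

0.225034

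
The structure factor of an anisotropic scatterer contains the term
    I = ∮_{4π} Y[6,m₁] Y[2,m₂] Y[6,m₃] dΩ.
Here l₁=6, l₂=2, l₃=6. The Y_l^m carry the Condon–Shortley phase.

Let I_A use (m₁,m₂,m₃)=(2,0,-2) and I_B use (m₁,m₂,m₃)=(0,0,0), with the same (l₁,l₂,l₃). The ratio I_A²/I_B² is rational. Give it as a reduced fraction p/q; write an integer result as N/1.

25/49

Shared (l₁,l₂,l₃)=(6,2,6): N and (l;000)² cancel in I_A²/I_B².
A: Δ = 2!·10!·2!/15! = 1/90090; Racah Σ t=0..2: t=0:+1/69120 t=1:−1/30240 t=2:+1/322560 = -1/64512; ⇒ 3j(6 2 6; 2 0 -2)² = 10/1001, sgn -1
B: Δ = 2!·10!·2!/15! = 1/90090; Racah Σ t=0..2: t=0:+1/69120 t=1:−1/14400 t=2:+1/69120 = -7/172800; ⇒ 3j(6 2 6; 0 0 0)² = 14/715, sgn -1
I_A²/I_B² = (10/1001)/(14/715) = 25/49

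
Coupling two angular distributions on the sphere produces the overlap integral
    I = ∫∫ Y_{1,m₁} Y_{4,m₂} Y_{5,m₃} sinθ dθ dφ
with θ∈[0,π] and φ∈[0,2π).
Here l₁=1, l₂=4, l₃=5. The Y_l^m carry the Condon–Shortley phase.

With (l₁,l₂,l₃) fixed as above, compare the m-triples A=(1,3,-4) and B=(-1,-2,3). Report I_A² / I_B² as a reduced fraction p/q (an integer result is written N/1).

9/7

l's match ⇒ only the (l;m) 3-j factors differ between A and B.
A: triangle coeff Δ(1,4,5) = 1/495; Σ_t [0,0]: t=0:+1/10080 = 1/10080; (3j)²=4/55 [(1 4 5; 1 3 -4)], sign=-1
B: triangle coeff Δ(1,4,5) = 1/495; Σ_t [0,0]: t=0:+1/2880 = 1/2880; (3j)²=28/495 [(1 4 5; -1 -2 3)], sign=+1
I_A²/I_B² = (4/55)/(28/495) = 9/7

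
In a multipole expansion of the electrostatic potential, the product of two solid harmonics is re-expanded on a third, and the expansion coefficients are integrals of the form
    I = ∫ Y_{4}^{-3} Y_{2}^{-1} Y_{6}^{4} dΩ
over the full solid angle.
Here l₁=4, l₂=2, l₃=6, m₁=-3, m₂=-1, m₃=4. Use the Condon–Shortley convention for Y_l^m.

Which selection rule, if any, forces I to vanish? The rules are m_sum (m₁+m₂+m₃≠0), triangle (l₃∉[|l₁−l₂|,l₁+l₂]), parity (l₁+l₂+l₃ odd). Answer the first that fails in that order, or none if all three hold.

azimuthal sum: -3 − 1 + 4 = 0  ✓
2 ≤ 6 ≤ 6 (triangle on l)  ✓
L = 4 + 2 + 6 = 12 (even)  ✓

none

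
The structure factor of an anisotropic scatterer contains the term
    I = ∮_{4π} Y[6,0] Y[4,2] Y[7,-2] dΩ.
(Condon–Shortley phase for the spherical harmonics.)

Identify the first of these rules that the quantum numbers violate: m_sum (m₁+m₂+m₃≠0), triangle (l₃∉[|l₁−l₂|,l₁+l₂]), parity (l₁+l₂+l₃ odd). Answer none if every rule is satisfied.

azimuthal sum: 0 + 2 − 2 = 0  ✓
2 ≤ 7 ≤ 10 (triangle on l)  ✓
L = 6 + 4 + 7 = 17 (odd)  ✗

parity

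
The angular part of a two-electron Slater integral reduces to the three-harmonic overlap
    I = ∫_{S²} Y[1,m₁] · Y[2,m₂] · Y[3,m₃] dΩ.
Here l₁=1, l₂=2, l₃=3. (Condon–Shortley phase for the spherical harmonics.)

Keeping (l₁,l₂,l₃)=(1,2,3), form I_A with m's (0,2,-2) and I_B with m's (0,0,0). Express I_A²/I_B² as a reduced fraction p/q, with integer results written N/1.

5/9

l's match ⇒ only the (l;m) 3-j factors differ between A and B.
A: triangle coeff Δ(1,2,3) = 1/105; Σ_t [0,0]: t=0:+1/24 = 1/24; (3j)²=1/21 [(1 2 3; 0 2 -2)], sign=-1
B: triangle coeff Δ(1,2,3) = 1/105; Σ_t [0,0]: t=0:+1/4 = 1/4; (3j)²=3/35 [(1 2 3; 0 0 0)], sign=-1
I_A²/I_B² = (1/21)/(3/35) = 5/9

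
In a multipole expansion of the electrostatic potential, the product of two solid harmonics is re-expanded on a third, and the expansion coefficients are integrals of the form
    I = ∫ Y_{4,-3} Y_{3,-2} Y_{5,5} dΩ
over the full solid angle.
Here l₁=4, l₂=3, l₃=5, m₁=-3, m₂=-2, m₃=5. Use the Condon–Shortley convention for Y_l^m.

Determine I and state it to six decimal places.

-0.212007

Rules hold: Σm=0, L=12 even, 1≤5≤7.
N = 9·7·11 = 693
Δ = 2!·6!·4!/13! = 1/180180
Racah Σ t=0..2: t=0:+1/576 t=1:−1/144 t=2:+1/576 = -1/288
⇒ 3j(4 3 5; 0 0 0)² = 20/1001, sgn +1
Racah Σ t=1..1: t=1:−1/17280 = -1/17280
⇒ 3j(4 3 5; -3 -2 5)² = 35/858, sgn -1
4πI² = N·(3j₀)²·(3jₘ)² = 1050/1859
I = -1·√(0.56482/4π) = -0.21200691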